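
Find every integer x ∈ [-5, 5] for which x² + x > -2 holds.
Over all integers in [-5, 5], LHS − RHS is smallest at x = 0, where it equals 2:
x = 0: LHS = 0² + 0 = 0; 0 > -2 — holds
At the ends of the range:
x = -5: LHS = (-5)² + (-5) = 20; 20 > -2 — holds
x = 5: LHS = 5² + 5 = 30; 30 > -2 — holds
Hence LHS − RHS is never zero or negative, i.e. LHS > RHS throughout, so the relation holds for every integer in [-5, 5].

Answer: All integers in [-5, 5]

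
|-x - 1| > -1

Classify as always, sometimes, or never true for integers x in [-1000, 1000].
An absolute value is never negative, so the left side is ≥ 0 for every x, while the right side is -1. Tightest case in [-1000, 1000] is x = -1:
x = -1: LHS = |-(-1) - 1| = |0| = 0; 0 > -1 — holds
Hence LHS − RHS is never zero or negative, i.e. LHS > RHS throughout, so the relation holds for every integer in [-1000, 1000].

No counterexample exists.

Answer: Always true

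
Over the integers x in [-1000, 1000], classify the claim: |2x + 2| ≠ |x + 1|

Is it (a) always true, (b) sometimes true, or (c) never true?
Holds at x = 0: LHS = |2·0 + 2| = |2| = 2, RHS = |0 + 1| = |1| = 1; 2 ≠ 1 — holds
Fails at x = -1: LHS = |2·(-1) + 2| = |0| = 0, RHS = |(-1) + 1| = |0| = 0; 0 ≠ 0 — FAILS
It is satisfied by some integers in the range but not all.

Answer: Sometimes true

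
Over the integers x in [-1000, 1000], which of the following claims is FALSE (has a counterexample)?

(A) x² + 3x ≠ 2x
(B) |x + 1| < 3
(A) x = 0: LHS = 0² + 3·0 = 0, RHS = 2·0 = 0; 0 ≠ 0 — FAILS
(B) x = 2: LHS = |2 + 1| = |3| = 3; 3 < 3 — FAILS

Answer: Both A and B are false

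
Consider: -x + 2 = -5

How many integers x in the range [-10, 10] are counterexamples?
Counterexamples in [-10, 10]: {-10, -9, -8, -7, -6, -5, -4, -3, -2, -1, 0, 1, 2, 3, 4, 5, 6, 8, 9, 10}.

Counting them gives 20 values.

Answer: 20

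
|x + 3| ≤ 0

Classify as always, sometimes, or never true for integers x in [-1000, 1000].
Holds at x = -3: LHS = |(-3) + 3| = |0| = 0; 0 ≤ 0 — holds
Fails at x = 0: LHS = |0 + 3| = |3| = 3; 3 ≤ 0 — FAILS
It is satisfied by some integers in the range but not all.

Answer: Sometimes true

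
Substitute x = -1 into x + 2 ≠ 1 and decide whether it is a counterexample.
Substitute x = -1 into the relation:
x = -1: LHS = (-1) + 2 = 1; 1 ≠ 1 — FAILS

Since the claim fails at x = -1, this value is a counterexample.

Answer: Yes, x = -1 is a counterexample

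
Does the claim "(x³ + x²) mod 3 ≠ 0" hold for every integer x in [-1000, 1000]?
The claim fails at x = 0:
x = 0: LHS = (0³ + 0²) mod 3 = 0 mod 3 = 0; 0 ≠ 0 — FAILS

Because a single integer refutes it, the statement is false.

Answer: False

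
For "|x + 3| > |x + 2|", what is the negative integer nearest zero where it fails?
Testing negative integers from -1 downward:
x = -1: LHS = |(-1) + 3| = |2| = 2, RHS = |(-1) + 2| = |1| = 1; 2 > 1 — holds
x = -2: LHS = |(-2) + 3| = |1| = 1, RHS = |(-2) + 2| = |0| = 0; 1 > 0 — holds
x = -3: LHS = |(-3) + 3| = |0| = 0, RHS = |(-3) + 2| = |-1| = 1; 0 > 1 — FAILS  ← closest negative counterexample to 0

Answer: x = -3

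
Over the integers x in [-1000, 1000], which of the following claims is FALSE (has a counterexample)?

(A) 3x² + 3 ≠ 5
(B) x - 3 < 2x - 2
(A) Track d = LHS − RHS over the integers in [-1000, 1000]. Equality would need d = 0, but d changes sign only between consecutive integers, jumping over 0:
x = -1: LHS = 3·(-1)² + 3 = 6; 6 ≠ 5 — holds  (d = 1)
x = 0: LHS = 3·0² + 3 = 3; 3 ≠ 5 — holds  (d = -2)
x = 0: LHS = 3·0² + 3 = 3; 3 ≠ 5 — holds  (d = -2)
x = 1: LHS = 3·1² + 3 = 6; 6 ≠ 5 — holds  (d = 1)
Away from these crossings d keeps a constant sign, and checking every integer in [-1000, 1000] confirms d ≠ 0 throughout. Hence the two sides are never equal, so the relation holds for every integer in [-1000, 1000].

(B) x = -1: LHS = (-1) - 3 = -4, RHS = 2·(-1) - 2 = -4; -4 < -4 — FAILS

Only (B) has a counterexample.

Answer: B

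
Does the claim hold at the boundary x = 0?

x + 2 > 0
x = 0: LHS = 0 + 2 = 2; 2 > 0 — holds

The relation is satisfied at x = 0.

Answer: Yes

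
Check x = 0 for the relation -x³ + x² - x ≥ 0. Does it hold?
x = 0: LHS = -0³ + 0² - 0 = 0; 0 ≥ 0 — holds

The relation is satisfied at x = 0.

Answer: Yes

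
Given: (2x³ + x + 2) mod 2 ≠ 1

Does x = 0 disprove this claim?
Substitute x = 0 into the relation:
x = 0: LHS = (2·0³ + 0 + 2) mod 2 = 2 mod 2 = 0; 0 ≠ 1 — holds

The claim holds here, so x = 0 is not a counterexample. (A counterexample exists elsewhere, e.g. x = 1.)

Answer: No, x = 0 is not a counterexample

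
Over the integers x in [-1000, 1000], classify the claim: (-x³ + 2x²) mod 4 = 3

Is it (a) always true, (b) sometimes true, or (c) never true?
Holds at x = -1: LHS = (-(-1)³ + 2·(-1)²) mod 4 = 3 mod 4 = 3; 3 = 3 — holds
Fails at x = 0: LHS = (-0³ + 2·0²) mod 4 = 0 mod 4 = 0; 0 = 3 — FAILS
It is satisfied by some integers in the range but not all.

Answer: Sometimes true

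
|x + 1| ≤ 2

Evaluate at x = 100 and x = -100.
x = 100: LHS = |100 + 1| = |101| = 101; 101 ≤ 2 — FAILS
x = -100: LHS = |(-100) + 1| = |-99| = 99; 99 ≤ 2 — FAILS

Answer: No, fails for both x = 100 and x = -100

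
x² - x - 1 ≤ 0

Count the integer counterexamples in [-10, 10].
Counterexamples in [-10, 10]: {-10, -9, -8, -7, -6, -5, -4, -3, -2, -1, 2, 3, 4, 5, 6, 7, 8, 9, 10}.

Counting them gives 19 values.

Answer: 19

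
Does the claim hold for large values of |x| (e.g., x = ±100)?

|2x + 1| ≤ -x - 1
x = 100: LHS = |2·100 + 1| = |201| = 201, RHS = -100 - 1 = -101; 201 ≤ -101 — FAILS
x = -100: LHS = |2·(-100) + 1| = |-199| = 199, RHS = -(-100) - 1 = 99; 199 ≤ 99 — FAILS

Answer: No, fails for both x = 100 and x = -100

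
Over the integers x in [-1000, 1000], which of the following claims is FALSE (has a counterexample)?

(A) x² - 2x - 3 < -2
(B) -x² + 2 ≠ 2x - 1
(A) x = -1: LHS = (-1)² - 2·(-1) - 3 = 0; 0 < -2 — FAILS
(B) x = 1: LHS = -1² + 2 = 1, RHS = 2·1 - 1 = 1; 1 ≠ 1 — FAILS

Answer: Both A and B are false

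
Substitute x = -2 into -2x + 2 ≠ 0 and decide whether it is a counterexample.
Substitute x = -2 into the relation:
x = -2: LHS = -2·(-2) + 2 = 6; 6 ≠ 0 — holds

The claim holds here, so x = -2 is not a counterexample. (A counterexample exists elsewhere, e.g. x = 1.)

Answer: No, x = -2 is not a counterexample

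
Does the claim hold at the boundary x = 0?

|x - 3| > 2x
x = 0: LHS = |0 - 3| = |-3| = 3, RHS = 2·0 = 0; 3 > 0 — holds

The relation is satisfied at x = 0.

Answer: Yes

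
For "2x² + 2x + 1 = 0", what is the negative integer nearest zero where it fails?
Testing negative integers from -1 downward:
x = -1: LHS = 2·(-1)² + 2·(-1) + 1 = 1; 1 = 0 — FAILS  ← closest negative counterexample to 0

Answer: x = -1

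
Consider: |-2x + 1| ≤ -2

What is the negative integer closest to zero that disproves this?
Testing negative integers from -1 downward:
x = -1: LHS = |-2·(-1) + 1| = |3| = 3; 3 ≤ -2 — FAILS  ← closest negative counterexample to 0

Answer: x = -1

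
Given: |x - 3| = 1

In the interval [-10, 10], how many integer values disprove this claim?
Counterexamples in [-10, 10]: {-10, -9, -8, -7, -6, -5, -4, -3, -2, -1, 0, 1, 3, 5, 6, 7, 8, 9, 10}.

Counting them gives 19 values.

Answer: 19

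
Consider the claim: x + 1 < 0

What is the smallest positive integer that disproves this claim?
Testing positive integers:
x = 1: LHS = 1 + 1 = 2; 2 < 0 — FAILS  ← smallest positive counterexample

Answer: x = 1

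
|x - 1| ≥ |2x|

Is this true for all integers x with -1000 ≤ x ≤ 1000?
The claim fails at x = 1:
x = 1: LHS = |1 - 1| = |0| = 0, RHS = |2·1| = |2| = 2; 0 ≥ 2 — FAILS

Because a single integer refutes it, the statement is false.

Answer: False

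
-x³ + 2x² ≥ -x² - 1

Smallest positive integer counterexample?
Testing positive integers:
x = 1: LHS = -1³ + 2·1² = 1, RHS = -1² - 1 = -2; 1 ≥ -2 — holds
x = 2: LHS = -2³ + 2·2² = 0, RHS = -2² - 1 = -5; 0 ≥ -5 — holds
x = 3: LHS = -3³ + 2·3² = -9, RHS = -3² - 1 = -10; -9 ≥ -10 — holds
x = 4: LHS = -4³ + 2·4² = -32, RHS = -4² - 1 = -17; -32 ≥ -17 — FAILS  ← smallest positive counterexample

Answer: x = 4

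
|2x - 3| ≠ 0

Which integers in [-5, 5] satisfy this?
Over all integers in [-5, 5], LHS − RHS is always positive; it is smallest at x = 1, where it equals 1:
x = 1: LHS = |2·1 - 3| = |-1| = 1; 1 ≠ 0 — holds
At the ends of the range:
x = -5: LHS = |2·(-5) - 3| = |-13| = 13; 13 ≠ 0 — holds
x = 5: LHS = |2·5 - 3| = |7| = 7; 7 ≠ 0 — holds
Hence LHS − RHS is never 0, i.e. the two sides are never equal, so the relation holds for every integer in [-5, 5].

Answer: All integers in [-5, 5]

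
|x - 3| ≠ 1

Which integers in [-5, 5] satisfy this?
Holds for: {-5, -4, -3, -2, -1, 0, 1, 3, 5}
Fails for: {2, 4}

Answer: {-5, -4, -3, -2, -1, 0, 1, 3, 5}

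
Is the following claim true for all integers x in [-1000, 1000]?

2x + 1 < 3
The claim fails at x = 1:
x = 1: LHS = 2·1 + 1 = 3; 3 < 3 — FAILS

Because a single integer refutes it, the statement is false.

Answer: False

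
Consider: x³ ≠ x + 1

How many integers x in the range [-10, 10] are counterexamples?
Track d = LHS − RHS over the integers in [-10, 10]. Equality would need d = 0, but d changes sign only between consecutive integers, jumping over 0:
x = 1: LHS = 1³ = 1, RHS = 1 + 1 = 2; 1 ≠ 2 — holds  (d = -1)
x = 2: LHS = 2³ = 8, RHS = 2 + 1 = 3; 8 ≠ 3 — holds  (d = 5)
Away from these crossings d keeps a constant sign, and checking every integer in [-10, 10] confirms d ≠ 0 throughout. Hence the two sides are never equal, so the relation holds for every integer in [-10, 10].

No counterexample appears in that range.

Answer: 0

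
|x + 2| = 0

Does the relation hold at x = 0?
x = 0: LHS = |0 + 2| = |2| = 2; 2 = 0 — FAILS

The relation fails at x = 0, so x = 0 is a counterexample.

Answer: No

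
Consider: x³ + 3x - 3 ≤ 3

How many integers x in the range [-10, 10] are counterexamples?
Counterexamples in [-10, 10]: {2, 3, 4, 5, 6, 7, 8, 9, 10}.

Counting them gives 9 values.

Answer: 9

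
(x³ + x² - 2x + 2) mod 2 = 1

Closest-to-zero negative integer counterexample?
Testing negative integers from -1 downward:
x = -1: LHS = ((-1)³ + (-1)² - 2·(-1) + 2) mod 2 = 4 mod 2 = 0; 0 = 1 — FAILS  ← closest negative counterexample to 0

Answer: x = -1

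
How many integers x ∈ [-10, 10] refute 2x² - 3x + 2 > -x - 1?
Over all integers in [-10, 10], LHS − RHS is smallest at x = 0, where it equals 3:
x = 0: LHS = 2·0² - 3·0 + 2 = 2, RHS = -0 - 1 = -1; 2 > -1 — holds
At the ends of the range:
x = -10: LHS = 2·(-10)² - 3·(-10) + 2 = 232, RHS = -(-10) - 1 = 9; 232 > 9 — holds
x = 10: LHS = 2·10² - 3·10 + 2 = 172, RHS = -10 - 1 = -11; 172 > -11 — holds
Hence LHS − RHS is never zero or negative, i.e. LHS > RHS throughout, so the relation holds for every integer in [-10, 10].

No counterexample appears in that range.

Answer: 0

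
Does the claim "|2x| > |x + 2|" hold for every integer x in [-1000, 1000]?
The claim fails at x = 0:
x = 0: LHS = |2·0| = |0| = 0, RHS = |0 + 2| = |2| = 2; 0 > 2 — FAILS

Because a single integer refutes it, the statement is false.

Answer: False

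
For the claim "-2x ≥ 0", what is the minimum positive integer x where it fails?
Testing positive integers:
x = 1: LHS = -2·1 = -2; -2 ≥ 0 — FAILS  ← smallest positive counterexample

Answer: x = 1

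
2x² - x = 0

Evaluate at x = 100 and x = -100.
x = 100: LHS = 2·100² - 100 = 19900; 19900 = 0 — FAILS
x = -100: LHS = 2·(-100)² - (-100) = 20100; 20100 = 0 — FAILS

Answer: No, fails for both x = 100 and x = -100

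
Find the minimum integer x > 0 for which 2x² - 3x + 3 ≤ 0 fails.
Testing positive integers:
x = 1: LHS = 2·1² - 3·1 + 3 = 2; 2 ≤ 0 — FAILS  ← smallest positive counterexample

Answer: x = 1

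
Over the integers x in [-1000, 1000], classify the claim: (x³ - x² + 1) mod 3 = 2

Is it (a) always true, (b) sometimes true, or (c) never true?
Holds at x = -1: LHS = ((-1)³ - (-1)² + 1) mod 3 = (-1) mod 3 = 2; 2 = 2 — holds
Fails at x = 0: LHS = (0³ - 0² + 1) mod 3 = 1 mod 3 = 1; 1 = 2 — FAILS
It is satisfied by some integers in the range but not all.

Answer: Sometimes true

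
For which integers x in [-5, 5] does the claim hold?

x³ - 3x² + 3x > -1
Holds for: {0, 1, 2, 3, 4, 5}
Fails for: {-5, -4, -3, -2, -1}

Answer: {0, 1, 2, 3, 4, 5}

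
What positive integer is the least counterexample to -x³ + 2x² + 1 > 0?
Testing positive integers:
x = 1: LHS = -1³ + 2·1² + 1 = 2; 2 > 0 — holds
x = 2: LHS = -2³ + 2·2² + 1 = 1; 1 > 0 — holds
x = 3: LHS = -3³ + 2·3² + 1 = -8; -8 > 0 — FAILS  ← smallest positive counterexample

Answer: x = 3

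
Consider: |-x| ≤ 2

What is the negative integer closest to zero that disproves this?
Testing negative integers from -1 downward:
x = -1: LHS = |-(-1)| = |1| = 1; 1 ≤ 2 — holds
x = -2: LHS = |-(-2)| = |2| = 2; 2 ≤ 2 — holds
x = -3: LHS = |-(-3)| = |3| = 3; 3 ≤ 2 — FAILS  ← closest negative counterexample to 0

Answer: x = -3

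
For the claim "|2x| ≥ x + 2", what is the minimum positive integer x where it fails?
Testing positive integers:
x = 1: LHS = |2·1| = |2| = 2, RHS = 1 + 2 = 3; 2 ≥ 3 — FAILS  ← smallest positive counterexample

Answer: x = 1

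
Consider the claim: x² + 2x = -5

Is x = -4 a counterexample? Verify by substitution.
Substitute x = -4 into the relation:
x = -4: LHS = (-4)² + 2·(-4) = 8; 8 = -5 — FAILS

Since the claim fails at x = -4, this value is a counterexample.

Answer: Yes, x = -4 is a counterexample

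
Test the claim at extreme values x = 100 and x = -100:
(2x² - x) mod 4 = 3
x = 100: LHS = (2·100² - 100) mod 4 = 19900 mod 4 = 0; 0 = 3 — FAILS
x = -100: LHS = (2·(-100)² - (-100)) mod 4 = 20100 mod 4 = 0; 0 = 3 — FAILS

Answer: No, fails for both x = 100 and x = -100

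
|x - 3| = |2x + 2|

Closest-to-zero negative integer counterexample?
Testing negative integers from -1 downward:
x = -1: LHS = |(-1) - 3| = |-4| = 4, RHS = |2·(-1) + 2| = |0| = 0; 4 = 0 — FAILS  ← closest negative counterexample to 0

Answer: x = -1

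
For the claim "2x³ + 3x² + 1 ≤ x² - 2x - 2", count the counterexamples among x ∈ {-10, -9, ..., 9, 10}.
Counterexamples in [-10, 10]: {-1, 0, 1, 2, 3, 4, 5, 6, 7, 8, 9, 10}.

Counting them gives 12 values.

Answer: 12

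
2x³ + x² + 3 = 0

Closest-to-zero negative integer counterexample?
Testing negative integers from -1 downward:
x = -1: LHS = 2·(-1)³ + (-1)² + 3 = 2; 2 = 0 — FAILS  ← closest negative counterexample to 0

Answer: x = -1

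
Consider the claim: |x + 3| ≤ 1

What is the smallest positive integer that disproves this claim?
Testing positive integers:
x = 1: LHS = |1 + 3| = |4| = 4; 4 ≤ 1 — FAILS  ← smallest positive counterexample

Answer: x = 1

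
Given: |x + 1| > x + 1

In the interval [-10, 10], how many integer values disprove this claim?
Counterexamples in [-10, 10]: {-1, 0, 1, 2, 3, 4, 5, 6, 7, 8, 9, 10}.

Counting them gives 12 values.

Answer: 12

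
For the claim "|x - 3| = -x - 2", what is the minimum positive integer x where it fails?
Testing positive integers:
x = 1: LHS = |1 - 3| = |-2| = 2, RHS = -1 - 2 = -3; 2 = -3 — FAILS  ← smallest positive counterexample

Answer: x = 1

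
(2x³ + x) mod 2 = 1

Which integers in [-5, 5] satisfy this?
Holds for: {-5, -3, -1, 1, 3, 5}
Fails for: {-4, -2, 0, 2, 4}

Answer: {-5, -3, -1, 1, 3, 5}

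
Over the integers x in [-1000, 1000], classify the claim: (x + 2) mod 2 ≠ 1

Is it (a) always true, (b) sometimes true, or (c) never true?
Holds at x = 0: LHS = (0 + 2) mod 2 = 2 mod 2 = 0; 0 ≠ 1 — holds
Fails at x = 1: LHS = (1 + 2) mod 2 = 3 mod 2 = 1; 1 ≠ 1 — FAILS
It is satisfied by some integers in the range but not all.

Answer: Sometimes true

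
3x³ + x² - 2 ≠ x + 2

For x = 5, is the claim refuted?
Substitute x = 5 into the relation:
x = 5: LHS = 3·5³ + 5² - 2 = 398, RHS = 5 + 2 = 7; 398 ≠ 7 — holds

The relation holds at x = 5, so it is not a counterexample.

Answer: No, x = 5 is not a counterexample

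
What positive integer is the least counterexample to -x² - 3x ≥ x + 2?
Testing positive integers:
x = 1: LHS = -1² - 3·1 = -4, RHS = 1 + 2 = 3; -4 ≥ 3 — FAILS  ← smallest positive counterexample

Answer: x = 1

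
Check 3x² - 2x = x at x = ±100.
x = 100: LHS = 3·100² - 2·100 = 29800; 29800 = 100 — FAILS
x = -100: LHS = 3·(-100)² - 2·(-100) = 30200; 30200 = -100 — FAILS

Answer: No, fails for both x = 100 and x = -100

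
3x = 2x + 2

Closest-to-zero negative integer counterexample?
Testing negative integers from -1 downward:
x = -1: LHS = 3·(-1) = -3, RHS = 2·(-1) + 2 = 0; -3 = 0 — FAILS  ← closest negative counterexample to 0

Answer: x = -1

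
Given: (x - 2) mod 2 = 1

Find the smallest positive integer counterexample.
Testing positive integers:
x = 1: LHS = (1 - 2) mod 2 = (-1) mod 2 = 1; 1 = 1 — holds
x = 2: LHS = (2 - 2) mod 2 = 0 mod 2 = 0; 0 = 1 — FAILS  ← smallest positive counterexample

Answer: x = 2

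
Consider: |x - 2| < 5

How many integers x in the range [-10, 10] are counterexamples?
Counterexamples in [-10, 10]: {-10, -9, -8, -7, -6, -5, -4, -3, 7, 8, 9, 10}.

Counting them gives 12 values.

Answer: 12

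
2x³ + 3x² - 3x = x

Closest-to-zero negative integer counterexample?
Testing negative integers from -1 downward:
x = -1: LHS = 2·(-1)³ + 3·(-1)² - 3·(-1) = 4; 4 = -1 — FAILS  ← closest negative counterexample to 0

Answer: x = -1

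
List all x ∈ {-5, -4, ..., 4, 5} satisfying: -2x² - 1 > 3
Over all integers in [-5, 5], LHS − RHS is largest at x = 0, where it equals -4:
x = 0: LHS = -2·0² - 1 = -1; -1 > 3 — FAILS
At the ends of the range:
x = -5: LHS = -2·(-5)² - 1 = -51; -51 > 3 — FAILS
x = 5: LHS = -2·5² - 1 = -51; -51 > 3 — FAILS
Hence LHS − RHS is never positive, i.e. LHS ≤ RHS throughout, so the claimed relation (>) fails for every integer in [-5, 5].

Answer: None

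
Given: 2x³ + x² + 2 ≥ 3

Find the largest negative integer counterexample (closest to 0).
Testing negative integers from -1 downward:
x = -1: LHS = 2·(-1)³ + (-1)² + 2 = 1; 1 ≥ 3 — FAILS  ← closest negative counterexample to 0

Answer: x = -1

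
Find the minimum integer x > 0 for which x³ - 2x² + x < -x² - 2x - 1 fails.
Testing positive integers:
x = 1: LHS = 1³ - 2·1² + 1 = 0, RHS = -1² - 2·1 - 1 = -4; 0 < -4 — FAILS  ← smallest positive counterexample

Answer: x = 1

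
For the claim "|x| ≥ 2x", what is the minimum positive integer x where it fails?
Testing positive integers:
x = 1: LHS = |1| = 1, RHS = 2·1 = 2; 1 ≥ 2 — FAILS  ← smallest positive counterexample

Answer: x = 1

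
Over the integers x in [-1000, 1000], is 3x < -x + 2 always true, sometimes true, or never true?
Holds at x = 0: LHS = 3·0 = 0, RHS = -0 + 2 = 2; 0 < 2 — holds
Fails at x = 1: LHS = 3·1 = 3, RHS = -1 + 2 = 1; 3 < 1 — FAILS
It is satisfied by some integers in the range but not all.

Answer: Sometimes true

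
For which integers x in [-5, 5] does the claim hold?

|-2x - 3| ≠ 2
Track d = LHS − RHS over the integers in [-5, 5]. Equality would need d = 0, but d changes sign only between consecutive integers, jumping over 0:
x = -3: LHS = |-2·(-3) - 3| = |3| = 3; 3 ≠ 2 — holds  (d = 1)
x = -2: LHS = |-2·(-2) - 3| = |1| = 1; 1 ≠ 2 — holds  (d = -1)
x = -1: LHS = |-2·(-1) - 3| = |-1| = 1; 1 ≠ 2 — holds  (d = -1)
x = 0: LHS = |-2·0 - 3| = |-3| = 3; 3 ≠ 2 — holds  (d = 1)
Away from these crossings d keeps a constant sign, and checking every integer in [-5, 5] confirms d ≠ 0 throughout. Hence the two sides are never equal, so the relation holds for every integer in [-5, 5].

Answer: All integers in [-5, 5]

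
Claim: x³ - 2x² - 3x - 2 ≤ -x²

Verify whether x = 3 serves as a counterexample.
Substitute x = 3 into the relation:
x = 3: LHS = 3³ - 2·3² - 3·3 - 2 = -2, RHS = -3² = -9; -2 ≤ -9 — FAILS

Since the claim fails at x = 3, this value is a counterexample.

Answer: Yes, x = 3 is a counterexample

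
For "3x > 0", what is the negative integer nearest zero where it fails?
Testing negative integers from -1 downward:
x = -1: LHS = 3·(-1) = -3; -3 > 0 — FAILS  ← closest negative counterexample to 0

Answer: x = -1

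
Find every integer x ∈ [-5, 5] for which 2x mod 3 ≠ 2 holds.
Holds for: {-4, -3, -1, 0, 2, 3, 5}
Fails for: {-5, -2, 1, 4}

Answer: {-4, -3, -1, 0, 2, 3, 5}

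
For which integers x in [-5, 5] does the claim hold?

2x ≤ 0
Holds for: {-5, -4, -3, -2, -1, 0}
Fails for: {1, 2, 3, 4, 5}

Answer: {-5, -4, -3, -2, -1, 0}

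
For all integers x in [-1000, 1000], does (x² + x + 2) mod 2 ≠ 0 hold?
The claim fails at x = 0:
x = 0: LHS = (0² + 0 + 2) mod 2 = 2 mod 2 = 0; 0 ≠ 0 — FAILS

Because a single integer refutes it, the statement is false.

Answer: False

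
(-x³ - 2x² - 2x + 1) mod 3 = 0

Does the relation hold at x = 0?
x = 0: LHS = (-0³ - 2·0² - 2·0 + 1) mod 3 = 1 mod 3 = 1; 1 = 0 — FAILS

The relation fails at x = 0, so x = 0 is a counterexample.

Answer: No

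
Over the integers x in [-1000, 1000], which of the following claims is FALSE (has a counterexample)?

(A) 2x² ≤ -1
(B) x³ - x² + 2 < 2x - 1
(A) x = 0: LHS = 2·0² = 0; 0 ≤ -1 — FAILS
(B) x = 0: LHS = 0³ - 0² + 2 = 2, RHS = 2·0 - 1 = -1; 2 < -1 — FAILS

Answer: Both A and B are false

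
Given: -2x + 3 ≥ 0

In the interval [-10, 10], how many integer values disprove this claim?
Counterexamples in [-10, 10]: {2, 3, 4, 5, 6, 7, 8, 9, 10}.

Counting them gives 9 values.

Answer: 9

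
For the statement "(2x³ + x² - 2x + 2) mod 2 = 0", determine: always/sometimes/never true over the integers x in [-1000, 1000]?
Holds at x = 0: LHS = (2·0³ + 0² - 2·0 + 2) mod 2 = 2 mod 2 = 0; 0 = 0 — holds
Fails at x = 1: LHS = (2·1³ + 1² - 2·1 + 2) mod 2 = 3 mod 2 = 1; 1 = 0 — FAILS
It is satisfied by some integers in the range but not all.

Answer: Sometimes true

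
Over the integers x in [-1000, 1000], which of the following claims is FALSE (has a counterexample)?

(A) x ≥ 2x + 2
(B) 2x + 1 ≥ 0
(A) x = 0: RHS = 2·0 + 2 = 2; 0 ≥ 2 — FAILS
(B) x = -1: LHS = 2·(-1) + 1 = -1; -1 ≥ 0 — FAILS

Answer: Both A and B are false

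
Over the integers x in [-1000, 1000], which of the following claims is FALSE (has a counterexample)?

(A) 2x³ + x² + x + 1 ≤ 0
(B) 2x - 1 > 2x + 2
(A) x = 0: LHS = 2·0³ + 0² + 0 + 1 = 1; 1 ≤ 0 — FAILS
(B) x = 0: LHS = 2·0 - 1 = -1, RHS = 2·0 + 2 = 2; -1 > 2 — FAILS

Answer: Both A and B are false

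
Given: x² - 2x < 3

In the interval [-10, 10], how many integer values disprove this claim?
Counterexamples in [-10, 10]: {-10, -9, -8, -7, -6, -5, -4, -3, -2, -1, 3, 4, 5, 6, 7, 8, 9, 10}.

Counting them gives 18 values.

Answer: 18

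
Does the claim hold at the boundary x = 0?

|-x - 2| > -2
x = 0: LHS = |-0 - 2| = |-2| = 2; 2 > -2 — holds

The relation is satisfied at x = 0.

Answer: Yes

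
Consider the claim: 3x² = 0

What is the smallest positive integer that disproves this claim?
Testing positive integers:
x = 1: LHS = 3·1² = 3; 3 = 0 — FAILS  ← smallest positive counterexample

Answer: x = 1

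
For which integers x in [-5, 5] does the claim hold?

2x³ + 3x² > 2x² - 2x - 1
Holds for: {0, 1, 2, 3, 4, 5}
Fails for: {-5, -4, -3, -2, -1}

Answer: {0, 1, 2, 3, 4, 5}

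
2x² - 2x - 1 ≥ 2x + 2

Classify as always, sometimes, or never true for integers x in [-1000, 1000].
Holds at x = -1: LHS = 2·(-1)² - 2·(-1) - 1 = 3, RHS = 2·(-1) + 2 = 0; 3 ≥ 0 — holds
Fails at x = 0: LHS = 2·0² - 2·0 - 1 = -1, RHS = 2·0 + 2 = 2; -1 ≥ 2 — FAILS
It is satisfied by some integers in the range but not all.

Answer: Sometimes true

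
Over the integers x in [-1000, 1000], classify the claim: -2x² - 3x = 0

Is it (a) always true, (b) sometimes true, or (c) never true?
Holds at x = 0: LHS = -2·0² - 3·0 = 0; 0 = 0 — holds
Fails at x = 1: LHS = -2·1² - 3·1 = -5; -5 = 0 — FAILS
It is satisfied by some integers in the range but not all.

Answer: Sometimes true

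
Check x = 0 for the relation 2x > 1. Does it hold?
x = 0: LHS = 2·0 = 0; 0 > 1 — FAILS

The relation fails at x = 0, so x = 0 is a counterexample.

Answer: No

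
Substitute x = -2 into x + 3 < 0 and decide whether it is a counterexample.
Substitute x = -2 into the relation:
x = -2: LHS = (-2) + 3 = 1; 1 < 0 — FAILS

Since the claim fails at x = -2, this value is a counterexample.

Answer: Yes, x = -2 is a counterexample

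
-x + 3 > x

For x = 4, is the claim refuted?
Substitute x = 4 into the relation:
x = 4: LHS = -4 + 3 = -1; -1 > 4 — FAILS

Since the claim fails at x = 4, this value is a counterexample.

Answer: Yes, x = 4 is a counterexample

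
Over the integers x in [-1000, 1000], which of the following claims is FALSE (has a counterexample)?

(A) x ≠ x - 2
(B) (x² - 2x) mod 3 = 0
(A) Over all integers in [-1000, 1000], LHS − RHS is always positive; it is smallest at x = 0, where it equals 2:
x = 0: RHS = 0 - 2 = -2; 0 ≠ -2 — holds
At the ends of the range:
x = -1000: RHS = (-1000) - 2 = -1002; -1000 ≠ -1002 — holds
x = 1000: RHS = 1000 - 2 = 998; 1000 ≠ 998 — holds
Hence LHS − RHS is never 0, i.e. the two sides are never equal, so the relation holds for every integer in [-1000, 1000].

(B) x = 1: LHS = (1² - 2·1) mod 3 = (-1) mod 3 = 2; 2 = 0 — FAILS

Only (B) has a counterexample.

Answer: B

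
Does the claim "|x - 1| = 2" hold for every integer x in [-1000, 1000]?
The claim fails at x = 0:
x = 0: LHS = |0 - 1| = |-1| = 1; 1 = 2 — FAILS

Because a single integer refutes it, the statement is false.

Answer: False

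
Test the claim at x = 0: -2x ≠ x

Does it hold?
x = 0: LHS = -2·0 = 0; 0 ≠ 0 — FAILS

The relation fails at x = 0, so x = 0 is a counterexample.

Answer: No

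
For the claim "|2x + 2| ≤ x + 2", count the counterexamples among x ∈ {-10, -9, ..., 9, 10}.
Counterexamples in [-10, 10]: {-10, -9, -8, -7, -6, -5, -4, -3, -2, 1, 2, 3, 4, 5, 6, 7, 8, 9, 10}.

Counting them gives 19 values.

Answer: 19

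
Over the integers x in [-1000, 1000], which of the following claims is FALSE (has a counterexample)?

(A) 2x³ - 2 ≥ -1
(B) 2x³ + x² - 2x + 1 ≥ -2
(A) x = 0: LHS = 2·0³ - 2 = -2; -2 ≥ -1 — FAILS
(B) x = -2: LHS = 2·(-2)³ + (-2)² - 2·(-2) + 1 = -7; -7 ≥ -2 — FAILS

Answer: Both A and B are false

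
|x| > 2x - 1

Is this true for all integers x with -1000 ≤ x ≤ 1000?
The claim fails at x = 1:
x = 1: LHS = |1| = 1, RHS = 2·1 - 1 = 1; 1 > 1 — FAILS

Because a single integer refutes it, the statement is false.

Answer: False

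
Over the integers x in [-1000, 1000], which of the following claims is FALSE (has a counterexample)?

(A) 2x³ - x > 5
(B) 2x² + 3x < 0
(A) x = 0: LHS = 2·0³ - 0 = 0; 0 > 5 — FAILS
(B) x = 0: LHS = 2·0² + 3·0 = 0; 0 < 0 — FAILS

Answer: Both A and B are false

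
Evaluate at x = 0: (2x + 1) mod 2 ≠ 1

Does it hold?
x = 0: LHS = (2·0 + 1) mod 2 = 1 mod 2 = 1; 1 ≠ 1 — FAILS

The relation fails at x = 0, so x = 0 is a counterexample.

Answer: No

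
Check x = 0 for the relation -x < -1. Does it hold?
x = 0: LHS = -0 = 0; 0 < -1 — FAILS

The relation fails at x = 0, so x = 0 is a counterexample.

Answer: No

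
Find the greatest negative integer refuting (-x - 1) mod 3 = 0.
Testing negative integers from -1 downward:
x = -1: LHS = (-(-1) - 1) mod 3 = 0 mod 3 = 0; 0 = 0 — holds
x = -2: LHS = (-(-2) - 1) mod 3 = 1 mod 3 = 1; 1 = 0 — FAILS  ← closest negative counterexample to 0

Answer: x = -2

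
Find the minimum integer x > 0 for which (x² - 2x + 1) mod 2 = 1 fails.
Testing positive integers:
x = 1: LHS = (1² - 2·1 + 1) mod 2 = 0 mod 2 = 0; 0 = 1 — FAILS  ← smallest positive counterexample

Answer: x = 1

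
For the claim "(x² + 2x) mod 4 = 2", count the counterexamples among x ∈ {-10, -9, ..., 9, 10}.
Counterexamples in [-10, 10]: {-10, -9, -8, -7, -6, -5, -4, -3, -2, -1, 0, 1, 2, 3, 4, 5, 6, 7, 8, 9, 10}.

Counting them gives 21 values.

Answer: 21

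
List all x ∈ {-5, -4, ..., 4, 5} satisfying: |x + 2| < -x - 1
Holds for: {-5, -4, -3, -2}
Fails for: {-1, 0, 1, 2, 3, 4, 5}

Answer: {-5, -4, -3, -2}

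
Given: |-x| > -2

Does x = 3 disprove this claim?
Substitute x = 3 into the relation:
x = 3: LHS = |-3| = 3; 3 > -2 — holds

The relation holds at x = 3, so it is not a counterexample.

Answer: No, x = 3 is not a counterexample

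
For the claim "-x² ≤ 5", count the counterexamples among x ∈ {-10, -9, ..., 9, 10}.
Over all integers in [-10, 10], LHS − RHS is largest at x = 0, where it equals -5:
x = 0: LHS = -0² = 0; 0 ≤ 5 — holds
At the ends of the range:
x = -10: LHS = -(-10)² = -100; -100 ≤ 5 — holds
x = 10: LHS = -10² = -100; -100 ≤ 5 — holds
Hence LHS − RHS is never positive, i.e. LHS ≤ RHS throughout, so the relation holds for every integer in [-10, 10].

No counterexample appears in that range.

Answer: 0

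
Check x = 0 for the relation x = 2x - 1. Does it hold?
x = 0: RHS = 2·0 - 1 = -1; 0 = -1 — FAILS

The relation fails at x = 0, so x = 0 is a counterexample.

Answer: No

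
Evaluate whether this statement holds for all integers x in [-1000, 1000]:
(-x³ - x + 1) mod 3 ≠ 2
The claim fails at x = 1:
x = 1: LHS = (-1³ - 1 + 1) mod 3 = (-1) mod 3 = 2; 2 ≠ 2 — FAILS

Because a single integer refutes it, the statement is false.

Answer: False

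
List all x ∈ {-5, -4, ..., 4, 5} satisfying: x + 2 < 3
Holds for: {-5, -4, -3, -2, -1, 0}
Fails for: {1, 2, 3, 4, 5}

Answer: {-5, -4, -3, -2, -1, 0}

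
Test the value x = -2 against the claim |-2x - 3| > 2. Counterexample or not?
Substitute x = -2 into the relation:
x = -2: LHS = |-2·(-2) - 3| = |1| = 1; 1 > 2 — FAILS

Since the claim fails at x = -2, this value is a counterexample.

Answer: Yes, x = -2 is a counterexample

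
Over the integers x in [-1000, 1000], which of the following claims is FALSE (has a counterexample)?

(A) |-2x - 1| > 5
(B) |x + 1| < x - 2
(A) x = 0: LHS = |-2·0 - 1| = |-1| = 1; 1 > 5 — FAILS
(B) x = 0: LHS = |0 + 1| = |1| = 1, RHS = 0 - 2 = -2; 1 < -2 — FAILS

Answer: Both A and B are false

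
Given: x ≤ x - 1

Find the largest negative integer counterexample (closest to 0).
Testing negative integers from -1 downward:
x = -1: RHS = (-1) - 1 = -2; -1 ≤ -2 — FAILS  ← closest negative counterexample to 0

Answer: x = -1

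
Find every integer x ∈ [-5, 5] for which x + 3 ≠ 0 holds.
Holds for: {-5, -4, -2, -1, 0, 1, 2, 3, 4, 5}
Fails for: {-3}

Answer: {-5, -4, -2, -1, 0, 1, 2, 3, 4, 5}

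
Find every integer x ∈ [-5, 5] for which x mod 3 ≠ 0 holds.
Holds for: {-5, -4, -2, -1, 1, 2, 4, 5}
Fails for: {-3, 0, 3}

Answer: {-5, -4, -2, -1, 1, 2, 4, 5}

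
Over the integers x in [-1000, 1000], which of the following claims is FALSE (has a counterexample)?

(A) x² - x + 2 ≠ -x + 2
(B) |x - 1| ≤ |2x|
(A) x = 0: LHS = 0² - 0 + 2 = 2, RHS = -0 + 2 = 2; 2 ≠ 2 — FAILS
(B) x = 0: LHS = |0 - 1| = |-1| = 1, RHS = |2·0| = |0| = 0; 1 ≤ 0 — FAILS

Answer: Both A and B are false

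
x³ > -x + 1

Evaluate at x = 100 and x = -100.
x = 100: LHS = 100³ = 1000000, RHS = -100 + 1 = -99; 1000000 > -99 — holds
x = -100: LHS = (-100)³ = -1000000, RHS = -(-100) + 1 = 101; -1000000 > 101 — FAILS

Answer: Partially: holds for x = 100, fails for x = -100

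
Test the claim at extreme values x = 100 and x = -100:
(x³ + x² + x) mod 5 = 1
x = 100: LHS = (100³ + 100² + 100) mod 5 = 1010100 mod 5 = 0; 0 = 1 — FAILS
x = -100: LHS = ((-100)³ + (-100)² + (-100)) mod 5 = (-990100) mod 5 = 0; 0 = 1 — FAILS

Answer: No, fails for both x = 100 and x = -100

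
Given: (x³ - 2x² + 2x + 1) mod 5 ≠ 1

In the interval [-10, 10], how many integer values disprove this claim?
Counterexamples in [-10, 10]: {-10, -7, -6, -5, -2, -1, 0, 3, 4, 5, 8, 9, 10}.

Counting them gives 13 values.

Answer: 13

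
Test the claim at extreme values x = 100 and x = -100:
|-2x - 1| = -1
x = 100: LHS = |-2·100 - 1| = |-201| = 201; 201 = -1 — FAILS
x = -100: LHS = |-2·(-100) - 1| = |199| = 199; 199 = -1 — FAILS

Answer: No, fails for both x = 100 and x = -100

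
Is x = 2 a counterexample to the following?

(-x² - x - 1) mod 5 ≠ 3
Substitute x = 2 into the relation:
x = 2: LHS = (-2² - 2 - 1) mod 5 = (-7) mod 5 = 3; 3 ≠ 3 — FAILS

Since the claim fails at x = 2, this value is a counterexample.

Answer: Yes, x = 2 is a counterexample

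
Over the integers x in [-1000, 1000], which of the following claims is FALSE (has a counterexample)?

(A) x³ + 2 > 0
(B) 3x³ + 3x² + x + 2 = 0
(A) x = -2: LHS = (-2)³ + 2 = -6; -6 > 0 — FAILS
(B) x = 0: LHS = 3·0³ + 3·0² + 0 + 2 = 2; 2 = 0 — FAILS

Answer: Both A and B are false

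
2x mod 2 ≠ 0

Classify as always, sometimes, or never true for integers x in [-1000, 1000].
For a polynomial with integer coefficients, its value mod 2 depends only on x mod 2, so it suffices to check one representative of each residue class, x = 0, 1:
x = 0: LHS = (2·0) mod 2 = 0 mod 2 = 0; 0 ≠ 0 — FAILS
x = 1: LHS = (2·1) mod 2 = 2 mod 2 = 0; 0 ≠ 0 — FAILS
The relation fails in every residue class, so the claimed relation (≠) fails for every integer in [-1000, 1000].

No integer in the range satisfies it.

Answer: Never true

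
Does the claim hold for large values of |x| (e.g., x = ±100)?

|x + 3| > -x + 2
x = 100: LHS = |100 + 3| = |103| = 103, RHS = -100 + 2 = -98; 103 > -98 — holds
x = -100: LHS = |(-100) + 3| = |-97| = 97, RHS = -(-100) + 2 = 102; 97 > 102 — FAILS

Answer: Partially: holds for x = 100, fails for x = -100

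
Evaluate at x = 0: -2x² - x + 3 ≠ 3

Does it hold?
x = 0: LHS = -2·0² - 0 + 3 = 3; 3 ≠ 3 — FAILS

The relation fails at x = 0, so x = 0 is a counterexample.

Answer: No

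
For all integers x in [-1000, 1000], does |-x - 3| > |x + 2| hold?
The claim fails at x = -3:
x = -3: LHS = |-(-3) - 3| = |0| = 0, RHS = |(-3) + 2| = |-1| = 1; 0 > 1 — FAILS

Because a single integer refutes it, the statement is false.

Answer: False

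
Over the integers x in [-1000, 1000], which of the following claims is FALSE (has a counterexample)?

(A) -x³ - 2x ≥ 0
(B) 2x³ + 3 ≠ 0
(A) x = 1: LHS = -1³ - 2·1 = -3; -3 ≥ 0 — FAILS

(B) Track d = LHS − RHS over the integers in [-1000, 1000]. Equality would need d = 0, but d changes sign only between consecutive integers, jumping over 0:
x = -2: LHS = 2·(-2)³ + 3 = -13; -13 ≠ 0 — holds  (d = -13)
x = -1: LHS = 2·(-1)³ + 3 = 1; 1 ≠ 0 — holds  (d = 1)
Away from these crossings d keeps a constant sign, and checking every integer in [-1000, 1000] confirms d ≠ 0 throughout. Hence the two sides are never equal, so the relation holds for every integer in [-1000, 1000].

Only (A) has a counterexample.

Answer: A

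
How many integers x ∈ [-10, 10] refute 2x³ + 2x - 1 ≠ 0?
Track d = LHS − RHS over the integers in [-10, 10]. Equality would need d = 0, but d changes sign only between consecutive integers, jumping over 0:
x = 0: LHS = 2·0³ + 2·0 - 1 = -1; -1 ≠ 0 — holds  (d = -1)
x = 1: LHS = 2·1³ + 2·1 - 1 = 3; 3 ≠ 0 — holds  (d = 3)
Away from these crossings d keeps a constant sign, and checking every integer in [-10, 10] confirms d ≠ 0 throughout. Hence the two sides are never equal, so the relation holds for every integer in [-10, 10].

No counterexample appears in that range.

Answer: 0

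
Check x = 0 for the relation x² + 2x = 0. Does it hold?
x = 0: LHS = 0² + 2·0 = 0; 0 = 0 — holds

The relation is satisfied at x = 0.

Answer: Yes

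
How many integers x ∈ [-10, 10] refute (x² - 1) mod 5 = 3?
Counterexamples in [-10, 10]: {-10, -9, -6, -5, -4, -1, 0, 1, 4, 5, 6, 9, 10}.

Counting them gives 13 values.

Answer: 13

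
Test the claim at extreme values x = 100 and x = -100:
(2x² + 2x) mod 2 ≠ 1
x = 100: LHS = (2·100² + 2·100) mod 2 = 20200 mod 2 = 0; 0 ≠ 1 — holds
x = -100: LHS = (2·(-100)² + 2·(-100)) mod 2 = 19800 mod 2 = 0; 0 ≠ 1 — holds

Answer: Yes, holds for both x = 100 and x = -100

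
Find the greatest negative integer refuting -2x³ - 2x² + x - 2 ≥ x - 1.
Testing negative integers from -1 downward:
x = -1: LHS = -2·(-1)³ - 2·(-1)² + (-1) - 2 = -3, RHS = (-1) - 1 = -2; -3 ≥ -2 — FAILS  ← closest negative counterexample to 0

Answer: x = -1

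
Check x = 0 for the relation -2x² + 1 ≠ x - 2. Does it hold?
x = 0: LHS = -2·0² + 1 = 1, RHS = 0 - 2 = -2; 1 ≠ -2 — holds

The relation is satisfied at x = 0.

Answer: Yes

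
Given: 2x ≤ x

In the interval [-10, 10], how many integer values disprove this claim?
Counterexamples in [-10, 10]: {1, 2, 3, 4, 5, 6, 7, 8, 9, 10}.

Counting them gives 10 values.

Answer: 10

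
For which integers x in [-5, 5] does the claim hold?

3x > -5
Holds for: {-1, 0, 1, 2, 3, 4, 5}
Fails for: {-5, -4, -3, -2}

Answer: {-1, 0, 1, 2, 3, 4, 5}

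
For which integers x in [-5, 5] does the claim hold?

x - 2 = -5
Holds for: {-3}
Fails for: {-5, -4, -2, -1, 0, 1, 2, 3, 4, 5}

Answer: {-3}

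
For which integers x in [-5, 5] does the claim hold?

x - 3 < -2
Holds for: {-5, -4, -3, -2, -1, 0}
Fails for: {1, 2, 3, 4, 5}

Answer: {-5, -4, -3, -2, -1, 0}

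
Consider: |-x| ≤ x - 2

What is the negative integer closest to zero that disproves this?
Testing negative integers from -1 downward:
x = -1: LHS = |-(-1)| = |1| = 1, RHS = (-1) - 2 = -3; 1 ≤ -3 — FAILS  ← closest negative counterexample to 0

Answer: x = -1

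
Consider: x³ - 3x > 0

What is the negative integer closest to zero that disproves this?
Testing negative integers from -1 downward:
x = -1: LHS = (-1)³ - 3·(-1) = 2; 2 > 0 — holds
x = -2: LHS = (-2)³ - 3·(-2) = -2; -2 > 0 — FAILS  ← closest negative counterexample to 0

Answer: x = -2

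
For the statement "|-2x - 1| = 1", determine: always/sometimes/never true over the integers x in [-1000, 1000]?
Holds at x = 0: LHS = |-2·0 - 1| = |-1| = 1; 1 = 1 — holds
Fails at x = 1: LHS = |-2·1 - 1| = |-3| = 3; 3 = 1 — FAILS
It is satisfied by some integers in the range but not all.

Answer: Sometimes true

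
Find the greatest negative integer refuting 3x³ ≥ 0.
Testing negative integers from -1 downward:
x = -1: LHS = 3·(-1)³ = -3; -3 ≥ 0 — FAILS  ← closest negative counterexample to 0

Answer: x = -1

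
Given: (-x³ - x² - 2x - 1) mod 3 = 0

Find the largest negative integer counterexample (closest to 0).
Testing negative integers from -1 downward:
x = -1: LHS = (-(-1)³ - (-1)² - 2·(-1) - 1) mod 3 = 1 mod 3 = 1; 1 = 0 — FAILS  ← closest negative counterexample to 0

Answer: x = -1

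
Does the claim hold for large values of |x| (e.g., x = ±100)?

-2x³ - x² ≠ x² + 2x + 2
x = 100: LHS = -2·100³ - 100² = -2010000, RHS = 100² + 2·100 + 2 = 10202; -2010000 ≠ 10202 — holds
x = -100: LHS = -2·(-100)³ - (-100)² = 1990000, RHS = (-100)² + 2·(-100) + 2 = 9802; 1990000 ≠ 9802 — holds

Answer: Yes, holds for both x = 100 and x = -100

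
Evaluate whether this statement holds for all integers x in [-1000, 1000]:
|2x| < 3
The claim fails at x = 2:
x = 2: LHS = |2·2| = |4| = 4; 4 < 3 — FAILS

Because a single integer refutes it, the statement is false.

Answer: False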